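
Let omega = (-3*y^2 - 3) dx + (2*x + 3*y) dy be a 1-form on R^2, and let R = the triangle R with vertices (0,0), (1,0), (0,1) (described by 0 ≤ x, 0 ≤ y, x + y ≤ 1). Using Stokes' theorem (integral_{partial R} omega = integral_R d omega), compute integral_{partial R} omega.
integral_(partial R) omega = 2

Stokes: integral_partial_R omega = integral_R d omega with d omega = (∂Q/∂x - ∂P/∂y) dx ∧ dy.
  ∂Q/∂x = 2
  ∂P/∂y = -6*y
  integrand = ∂Q/∂x - ∂P/∂y = 6*y + 2.
Integrating over R: integral_0^1 integral_0^{1-x} (6*y + 2) dy dx = 2.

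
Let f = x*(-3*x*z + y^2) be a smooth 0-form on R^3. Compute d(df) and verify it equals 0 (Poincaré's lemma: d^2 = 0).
d(df) = 0

Step 1: df = sum_i (∂f/∂x_i) dx_i = (-6*x*z + y^2) dx + (2*x*y) dy + (-3*x^2) dz.
Step 2: Apply d again. Using the 1-form formula, the coefficient of dx ∧ dy in d(df) is ∂^2 f/∂x ∂y - ∂^2 f/∂y ∂x = (2*y) - (2*y) = 0 (equality of mixed partials for smooth f).
Similarly for dx ∧ dz and dy ∧ dz — all coefficients vanish. So d(df) = 0.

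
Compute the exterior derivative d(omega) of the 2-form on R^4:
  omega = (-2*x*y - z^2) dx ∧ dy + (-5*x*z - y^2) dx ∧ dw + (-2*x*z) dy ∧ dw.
d(omega) = (-2*z) dx ∧ dy ∧ dz + (2*y - 2*z) dx ∧ dy ∧ dw + (5*x) dx ∧ dz ∧ dw + (2*x) dy ∧ dz ∧ dw

For a 2-form omega = sum_{i<j} g_{ij} dx_i ∧ dx_j, the exterior derivative is
  d(omega) = sum_{i<j} d(g_{ij}) ∧ dx_i ∧ dx_j = sum_{i<j, k} (∂g_{ij}/∂x_k) dx_k ∧ dx_i ∧ dx_j.
Expand each term, using dx_k ∧ dx_i ∧ dx_j = sgn(permutation) dx_{(a)} ∧ dx_{(b)} ∧ dx_{(c)} with (a < b < c) sorted:
  d(-2*x*y - z^2) includes (∂/∂z)(-2*x*y - z^2) dz = (-2*z) dz, which multiplied by dx ∧ dy gives (-2*z) dx ∧ dy ∧ dz
  d(-5*x*z - y^2) includes (∂/∂y)(-5*x*z - y^2) dy = (-2*y) dy, which multiplied by dx ∧ dw gives (2*y) dx ∧ dy ∧ dw
  d(-5*x*z - y^2) includes (∂/∂z)(-5*x*z - y^2) dz = (-5*x) dz, which multiplied by dx ∧ dw gives (5*x) dx ∧ dz ∧ dw
  d(-2*x*z) includes (∂/∂x)(-2*x*z) dx = (-2*z) dx, which multiplied by dy ∧ dw gives (-2*z) dx ∧ dy ∧ dw
  d(-2*x*z) includes (∂/∂z)(-2*x*z) dz = (-2*x) dz, which multiplied by dy ∧ dw gives (2*x) dy ∧ dz ∧ dw
Collecting like 3-forms: d(omega) = (-2*z) dx ∧ dy ∧ dz + (2*y - 2*z) dx ∧ dy ∧ dw + (5*x) dx ∧ dz ∧ dw + (2*x) dy ∧ dz ∧ dw.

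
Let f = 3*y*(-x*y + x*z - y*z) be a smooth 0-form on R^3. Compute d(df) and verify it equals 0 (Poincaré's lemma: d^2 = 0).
d(df) = 0

Step 1: df = sum_i (∂f/∂x_i) dx_i = (3*y*(-y + z)) dx + (-6*x*y + 3*x*z - 6*y*z) dy + (3*y*(x - y)) dz.
Step 2: Apply d again. Using the 1-form formula, the coefficient of dx ∧ dy in d(df) is ∂^2 f/∂x ∂y - ∂^2 f/∂y ∂x = (-6*y + 3*z) - (-6*y + 3*z) = 0 (equality of mixed partials for smooth f).
Similarly for dx ∧ dz and dy ∧ dz — all coefficients vanish. So d(df) = 0.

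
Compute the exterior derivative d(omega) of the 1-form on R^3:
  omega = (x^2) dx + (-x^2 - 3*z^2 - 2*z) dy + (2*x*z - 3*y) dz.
d(omega) = (-2*x) dx ∧ dy + (2*z) dx ∧ dz + (6*z - 1) dy ∧ dz

For a 1-form omega = sum_i f_i dx_i, the exterior derivative is
  d(omega) = sum_{i < j} (∂f_j/∂x_i - ∂f_i/∂x_j) dx_i ∧ dx_j.
  coefficient of dx ∧ dy: ∂f_2/∂x - ∂f_1/∂y = ∂(-x^2 - 3*z^2 - 2*z)/∂x - ∂(x^2)/∂y = -2*x
  coefficient of dx ∧ dz: ∂f_3/∂x - ∂f_1/∂z = ∂(2*x*z - 3*y)/∂x - ∂(x^2)/∂z = 2*z
  coefficient of dy ∧ dz: ∂f_3/∂y - ∂f_2/∂z = ∂(2*x*z - 3*y)/∂y - ∂(-x^2 - 3*z^2 - 2*z)/∂z = 6*z - 1
Assembling: d(omega) = (-2*x) dx ∧ dy + (2*z) dx ∧ dz + (6*z - 1) dy ∧ dz.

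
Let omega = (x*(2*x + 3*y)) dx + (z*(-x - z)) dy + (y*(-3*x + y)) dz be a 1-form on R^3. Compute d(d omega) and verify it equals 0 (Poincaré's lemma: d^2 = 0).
d(d omega) = 0

Step 1: d omega = sum_{i<j} (∂f_j/∂x_i - ∂f_i/∂x_j) dx_i ∧ dx_j:
  coeff of dx ∧ dy: -3*x - z
  coeff of dx ∧ dz: -3*y
  coeff of dy ∧ dz: -2*x + 2*y + 2*z
Step 2: Apply d again to each 2-form coefficient. The only possible 3-form in R^3 is dx ∧ dy ∧ dz, with coefficient
  ∂(coeff of dy∧dz)/∂x - ∂(coeff of dx∧dz)/∂y + ∂(coeff of dx∧dy)/∂z
  = ∂/∂x (-2*x + 2*y + 2*z) - ∂/∂y (-3*y) + ∂/∂z (-3*x - z).
Each of these terms simplifies to sums of mixed partials that cancel in pairs. The result is 0 (by equality of mixed partials for smooth functions — Schwarz / Clairaut).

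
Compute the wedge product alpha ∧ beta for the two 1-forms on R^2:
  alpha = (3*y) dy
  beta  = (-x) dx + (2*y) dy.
alpha ∧ beta = (3*x*y) dx ∧ dy

Distribute the wedge, using dx_i ∧ dx_j = -dx_j ∧ dx_i and dx_i ∧ dx_i = 0. For each pair (i, j) with i < j, the coefficient of dx_i ∧ dx_j in alpha ∧ beta is (alpha_i * beta_j - alpha_j * beta_i). Collecting: alpha ∧ beta = (3*x*y) dx ∧ dy.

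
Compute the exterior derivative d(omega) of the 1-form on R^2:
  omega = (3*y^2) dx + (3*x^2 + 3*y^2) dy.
d(omega) = (6*x - 6*y) dx ∧ dy

For a 1-form omega = sum_i f_i dx_i, the exterior derivative is
  d(omega) = sum_{i < j} (∂f_j/∂x_i - ∂f_i/∂x_j) dx_i ∧ dx_j.
  coefficient of dx ∧ dy: ∂f_2/∂x - ∂f_1/∂y = ∂(3*x^2 + 3*y^2)/∂x - ∂(3*y^2)/∂y = 6*x - 6*y
Assembling: d(omega) = (6*x - 6*y) dx ∧ dy.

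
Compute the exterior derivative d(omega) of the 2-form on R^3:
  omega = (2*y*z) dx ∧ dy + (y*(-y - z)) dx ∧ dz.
d(omega) = (4*y + z) dx ∧ dy ∧ dz

For a 2-form omega = sum_{i<j} g_{ij} dx_i ∧ dx_j, the exterior derivative is
  d(omega) = sum_{i<j} d(g_{ij}) ∧ dx_i ∧ dx_j = sum_{i<j, k} (∂g_{ij}/∂x_k) dx_k ∧ dx_i ∧ dx_j.
Expand each term, using dx_k ∧ dx_i ∧ dx_j = sgn(permutation) dx_{(a)} ∧ dx_{(b)} ∧ dx_{(c)} with (a < b < c) sorted:
  d(2*y*z) includes (∂/∂z)(2*y*z) dz = (2*y) dz, which multiplied by dx ∧ dy gives (2*y) dx ∧ dy ∧ dz
  d(y*(-y - z)) includes (∂/∂y)(y*(-y - z)) dy = (-2*y - z) dy, which multiplied by dx ∧ dz gives (2*y + z) dx ∧ dy ∧ dz
Collecting like 3-forms: d(omega) = (4*y + z) dx ∧ dy ∧ dz.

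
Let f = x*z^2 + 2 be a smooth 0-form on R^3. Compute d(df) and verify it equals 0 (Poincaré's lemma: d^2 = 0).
d(df) = 0

Step 1: df = sum_i (∂f/∂x_i) dx_i = (z^2) dx + (0) dy + (2*x*z) dz.
Step 2: Apply d again. Using the 1-form formula, the coefficient of dx ∧ dy in d(df) is ∂^2 f/∂x ∂y - ∂^2 f/∂y ∂x = (0) - (0) = 0 (equality of mixed partials for smooth f).
Similarly for dx ∧ dz and dy ∧ dz — all coefficients vanish. So d(df) = 0.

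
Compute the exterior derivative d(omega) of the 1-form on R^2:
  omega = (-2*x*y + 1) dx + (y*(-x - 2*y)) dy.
d(omega) = (2*x - y) dx ∧ dy

For a 1-form omega = sum_i f_i dx_i, the exterior derivative is
  d(omega) = sum_{i < j} (∂f_j/∂x_i - ∂f_i/∂x_j) dx_i ∧ dx_j.
  coefficient of dx ∧ dy: ∂f_2/∂x - ∂f_1/∂y = ∂(y*(-x - 2*y))/∂x - ∂(-2*x*y + 1)/∂y = 2*x - y
Assembling: d(omega) = (2*x - y) dx ∧ dy.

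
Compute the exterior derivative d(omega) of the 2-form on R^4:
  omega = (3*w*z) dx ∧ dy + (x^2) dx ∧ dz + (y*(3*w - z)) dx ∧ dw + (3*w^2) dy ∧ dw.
d(omega) = (3*w) dx ∧ dy ∧ dz + (-3*w + 4*z) dx ∧ dy ∧ dw + (y) dx ∧ dz ∧ dw

For a 2-form omega = sum_{i<j} g_{ij} dx_i ∧ dx_j, the exterior derivative is
  d(omega) = sum_{i<j} d(g_{ij}) ∧ dx_i ∧ dx_j = sum_{i<j, k} (∂g_{ij}/∂x_k) dx_k ∧ dx_i ∧ dx_j.
Expand each term, using dx_k ∧ dx_i ∧ dx_j = sgn(permutation) dx_{(a)} ∧ dx_{(b)} ∧ dx_{(c)} with (a < b < c) sorted:
  d(3*w*z) includes (∂/∂z)(3*w*z) dz = (3*w) dz, which multiplied by dx ∧ dy gives (3*w) dx ∧ dy ∧ dz
  d(3*w*z) includes (∂/∂w)(3*w*z) dw = (3*z) dw, which multiplied by dx ∧ dy gives (3*z) dx ∧ dy ∧ dw
  d(y*(3*w - z)) includes (∂/∂y)(y*(3*w - z)) dy = (3*w - z) dy, which multiplied by dx ∧ dw gives (-3*w + z) dx ∧ dy ∧ dw
  d(y*(3*w - z)) includes (∂/∂z)(y*(3*w - z)) dz = (-y) dz, which multiplied by dx ∧ dw gives (y) dx ∧ dz ∧ dw
Collecting like 3-forms: d(omega) = (3*w) dx ∧ dy ∧ dz + (-3*w + 4*z) dx ∧ dy ∧ dw + (y) dx ∧ dz ∧ dw.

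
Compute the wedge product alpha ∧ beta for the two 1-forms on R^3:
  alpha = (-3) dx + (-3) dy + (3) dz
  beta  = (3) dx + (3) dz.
alpha ∧ beta = (-18) dx ∧ dz + (9) dx ∧ dy + (-9) dy ∧ dz

Distribute the wedge, using dx_i ∧ dx_j = -dx_j ∧ dx_i and dx_i ∧ dx_i = 0. For each pair (i, j) with i < j, the coefficient of dx_i ∧ dx_j in alpha ∧ beta is (alpha_i * beta_j - alpha_j * beta_i). Collecting: alpha ∧ beta = (-18) dx ∧ dz + (9) dx ∧ dy + (-9) dy ∧ dz.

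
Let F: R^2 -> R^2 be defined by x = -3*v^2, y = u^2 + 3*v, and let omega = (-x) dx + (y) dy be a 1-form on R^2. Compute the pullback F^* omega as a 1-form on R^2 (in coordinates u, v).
F^* omega = (2*u*(u^2 + 3*v)) du + (3*u^2 - 18*v^3 + 9*v) dv

Using F^*(f dg) = (f ∘ F) d(g ∘ F), substitute each coordinate x_i by F_i(u, v) in f_i, and replace dx_i by d F_i = (∂F_i/∂u) du + (∂F_i/∂v) dv.
  For the x component: f_1(F) = 3*v^2; d F_1 = (0) du + (-6*v) dv
  For the y component: f_2(F) = u^2 + 3*v; d F_2 = (2*u) du + (3) dv
Combining and collecting du, dv coefficients:
  coeff of du: 2*u*(u^2 + 3*v)
  coeff of dv: 3*u^2 - 18*v^3 + 9*v
F^* omega = (2*u*(u^2 + 3*v)) du + (3*u^2 - 18*v^3 + 9*v) dv.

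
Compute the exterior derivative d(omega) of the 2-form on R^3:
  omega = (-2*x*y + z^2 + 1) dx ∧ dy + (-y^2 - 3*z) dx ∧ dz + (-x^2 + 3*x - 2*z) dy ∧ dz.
d(omega) = (-2*x + 2*y + 2*z + 3) dx ∧ dy ∧ dz

For a 2-form omega = sum_{i<j} g_{ij} dx_i ∧ dx_j, the exterior derivative is
  d(omega) = sum_{i<j} d(g_{ij}) ∧ dx_i ∧ dx_j = sum_{i<j, k} (∂g_{ij}/∂x_k) dx_k ∧ dx_i ∧ dx_j.
Expand each term, using dx_k ∧ dx_i ∧ dx_j = sgn(permutation) dx_{(a)} ∧ dx_{(b)} ∧ dx_{(c)} with (a < b < c) sorted:
  d(-2*x*y + z^2 + 1) includes (∂/∂z)(-2*x*y + z^2 + 1) dz = (2*z) dz, which multiplied by dx ∧ dy gives (2*z) dx ∧ dy ∧ dz
  d(-y^2 - 3*z) includes (∂/∂y)(-y^2 - 3*z) dy = (-2*y) dy, which multiplied by dx ∧ dz gives (2*y) dx ∧ dy ∧ dz
  d(-x^2 + 3*x - 2*z) includes (∂/∂x)(-x^2 + 3*x - 2*z) dx = (3 - 2*x) dx, which multiplied by dy ∧ dz gives (3 - 2*x) dx ∧ dy ∧ dz
Collecting like 3-forms: d(omega) = (-2*x + 2*y + 2*z + 3) dx ∧ dy ∧ dz.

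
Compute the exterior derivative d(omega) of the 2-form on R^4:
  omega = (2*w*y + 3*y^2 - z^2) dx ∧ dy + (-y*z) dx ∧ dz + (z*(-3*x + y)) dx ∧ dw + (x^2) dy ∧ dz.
d(omega) = (2*x - z) dx ∧ dy ∧ dz + (2*y - z) dx ∧ dy ∧ dw + (3*x - y) dx ∧ dz ∧ dw

For a 2-form omega = sum_{i<j} g_{ij} dx_i ∧ dx_j, the exterior derivative is
  d(omega) = sum_{i<j} d(g_{ij}) ∧ dx_i ∧ dx_j = sum_{i<j, k} (∂g_{ij}/∂x_k) dx_k ∧ dx_i ∧ dx_j.
Expand each term, using dx_k ∧ dx_i ∧ dx_j = sgn(permutation) dx_{(a)} ∧ dx_{(b)} ∧ dx_{(c)} with (a < b < c) sorted:
  d(2*w*y + 3*y^2 - z^2) includes (∂/∂z)(2*w*y + 3*y^2 - z^2) dz = (-2*z) dz, which multiplied by dx ∧ dy gives (-2*z) dx ∧ dy ∧ dz
  d(2*w*y + 3*y^2 - z^2) includes (∂/∂w)(2*w*y + 3*y^2 - z^2) dw = (2*y) dw, which multiplied by dx ∧ dy gives (2*y) dx ∧ dy ∧ dw
  d(-y*z) includes (∂/∂y)(-y*z) dy = (-z) dy, which multiplied by dx ∧ dz gives (z) dx ∧ dy ∧ dz
  d(z*(-3*x + y)) includes (∂/∂y)(z*(-3*x + y)) dy = (z) dy, which multiplied by dx ∧ dw gives (-z) dx ∧ dy ∧ dw
  d(z*(-3*x + y)) includes (∂/∂z)(z*(-3*x + y)) dz = (-3*x + y) dz, which multiplied by dx ∧ dw gives (3*x - y) dx ∧ dz ∧ dw
  d(x^2) includes (∂/∂x)(x^2) dx = (2*x) dx, which multiplied by dy ∧ dz gives (2*x) dx ∧ dy ∧ dz
Collecting like 3-forms: d(omega) = (2*x - z) dx ∧ dy ∧ dz + (2*y - z) dx ∧ dy ∧ dw + (3*x - y) dx ∧ dz ∧ dw.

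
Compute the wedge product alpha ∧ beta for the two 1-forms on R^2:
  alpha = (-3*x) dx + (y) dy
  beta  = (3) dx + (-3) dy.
alpha ∧ beta = (9*x - 3*y) dx ∧ dy

Distribute the wedge, using dx_i ∧ dx_j = -dx_j ∧ dx_i and dx_i ∧ dx_i = 0. For each pair (i, j) with i < j, the coefficient of dx_i ∧ dx_j in alpha ∧ beta is (alpha_i * beta_j - alpha_j * beta_i). Collecting: alpha ∧ beta = (9*x - 3*y) dx ∧ dy.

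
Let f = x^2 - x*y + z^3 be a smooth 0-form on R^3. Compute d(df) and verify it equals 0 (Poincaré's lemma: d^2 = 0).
d(df) = 0

Step 1: df = sum_i (∂f/∂x_i) dx_i = (2*x - y) dx + (-x) dy + (3*z^2) dz.
Step 2: Apply d again. Using the 1-form formula, the coefficient of dx ∧ dy in d(df) is ∂^2 f/∂x ∂y - ∂^2 f/∂y ∂x = (-1) - (-1) = 0 (equality of mixed partials for smooth f).
Similarly for dx ∧ dz and dy ∧ dz — all coefficients vanish. So d(df) = 0.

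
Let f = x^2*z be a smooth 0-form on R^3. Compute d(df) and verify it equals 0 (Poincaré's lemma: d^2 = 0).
d(df) = 0

Step 1: df = sum_i (∂f/∂x_i) dx_i = (2*x*z) dx + (0) dy + (x^2) dz.
Step 2: Apply d again. Using the 1-form formula, the coefficient of dx ∧ dy in d(df) is ∂^2 f/∂x ∂y - ∂^2 f/∂y ∂x = (0) - (0) = 0 (equality of mixed partials for smooth f).
Similarly for dx ∧ dz and dy ∧ dz — all coefficients vanish. So d(df) = 0.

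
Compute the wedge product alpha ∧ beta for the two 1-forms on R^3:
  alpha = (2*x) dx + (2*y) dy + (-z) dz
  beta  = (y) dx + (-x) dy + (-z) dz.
alpha ∧ beta = (-2*x^2 - 2*y^2) dx ∧ dy + (z*(-2*x + y)) dx ∧ dz + (-z*(x + 2*y)) dy ∧ dz

Distribute the wedge, using dx_i ∧ dx_j = -dx_j ∧ dx_i and dx_i ∧ dx_i = 0. For each pair (i, j) with i < j, the coefficient of dx_i ∧ dx_j in alpha ∧ beta is (alpha_i * beta_j - alpha_j * beta_i). Collecting: alpha ∧ beta = (-2*x^2 - 2*y^2) dx ∧ dy + (z*(-2*x + y)) dx ∧ dz + (-z*(x + 2*y)) dy ∧ dz.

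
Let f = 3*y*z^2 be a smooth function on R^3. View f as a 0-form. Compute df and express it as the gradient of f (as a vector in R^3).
df = (0) dx + (3*z^2) dy + (6*y*z) dz; grad f = (0, 3*z^2, 6*y*z)

For a 0-form f, d f = (∂f/∂x) dx + (∂f/∂y) dy + (∂f/∂z) dz. The components of the vector representation are exactly the entries of grad f in Cartesian coordinates:
  ∂f/∂x = 0
  ∂f/∂y = 3*z^2
  ∂f/∂z = 6*y*z.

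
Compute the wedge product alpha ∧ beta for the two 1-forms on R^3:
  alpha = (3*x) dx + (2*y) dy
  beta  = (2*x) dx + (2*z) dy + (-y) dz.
alpha ∧ beta = (2*x*(-2*y + 3*z)) dx ∧ dy + (-3*x*y) dx ∧ dz + (-2*y^2) dy ∧ dz

Distribute the wedge, using dx_i ∧ dx_j = -dx_j ∧ dx_i and dx_i ∧ dx_i = 0. For each pair (i, j) with i < j, the coefficient of dx_i ∧ dx_j in alpha ∧ beta is (alpha_i * beta_j - alpha_j * beta_i). Collecting: alpha ∧ beta = (2*x*(-2*y + 3*z)) dx ∧ dy + (-3*x*y) dx ∧ dz + (-2*y^2) dy ∧ dz.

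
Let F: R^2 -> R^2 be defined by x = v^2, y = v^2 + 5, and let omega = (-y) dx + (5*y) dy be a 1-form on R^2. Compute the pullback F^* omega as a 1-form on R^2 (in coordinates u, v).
F^* omega = (8*v*(v^2 + 5)) dv

Using F^*(f dg) = (f ∘ F) d(g ∘ F), substitute each coordinate x_i by F_i(u, v) in f_i, and replace dx_i by d F_i = (∂F_i/∂u) du + (∂F_i/∂v) dv.
  For the x component: f_1(F) = -v^2 - 5; d F_1 = (0) du + (2*v) dv
  For the y component: f_2(F) = 5*v^2 + 25; d F_2 = (0) du + (2*v) dv
Combining and collecting du, dv coefficients:
  coeff of du: 0
  coeff of dv: 8*v*(v^2 + 5)
F^* omega = (8*v*(v^2 + 5)) dv.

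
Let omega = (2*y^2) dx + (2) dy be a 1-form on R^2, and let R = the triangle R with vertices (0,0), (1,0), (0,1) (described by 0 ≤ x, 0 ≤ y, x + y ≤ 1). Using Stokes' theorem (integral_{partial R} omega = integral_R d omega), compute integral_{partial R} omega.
integral_(partial R) omega = -2/3

Stokes: integral_partial_R omega = integral_R d omega with d omega = (∂Q/∂x - ∂P/∂y) dx ∧ dy.
  ∂Q/∂x = 0
  ∂P/∂y = 4*y
  integrand = ∂Q/∂x - ∂P/∂y = -4*y.
Integrating over R: integral_0^1 integral_0^{1-x} (-4*y) dy dx = -2/3.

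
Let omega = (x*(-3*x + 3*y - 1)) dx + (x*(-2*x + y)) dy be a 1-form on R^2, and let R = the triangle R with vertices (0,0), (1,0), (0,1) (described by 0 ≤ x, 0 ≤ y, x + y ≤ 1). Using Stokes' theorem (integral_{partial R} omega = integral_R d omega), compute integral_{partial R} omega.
integral_(partial R) omega = -1

Stokes: integral_partial_R omega = integral_R d omega with d omega = (∂Q/∂x - ∂P/∂y) dx ∧ dy.
  ∂Q/∂x = -4*x + y
  ∂P/∂y = 3*x
  integrand = ∂Q/∂x - ∂P/∂y = -7*x + y.
Integrating over R: integral_0^1 integral_0^{1-x} (-7*x + y) dy dx = -1.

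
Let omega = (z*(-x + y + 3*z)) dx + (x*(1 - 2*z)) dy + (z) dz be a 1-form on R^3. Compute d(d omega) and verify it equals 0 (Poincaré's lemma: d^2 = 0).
d(d omega) = 0

Step 1: d omega = sum_{i<j} (∂f_j/∂x_i - ∂f_i/∂x_j) dx_i ∧ dx_j:
  coeff of dx ∧ dy: 1 - 3*z
  coeff of dx ∧ dz: x - y - 6*z
  coeff of dy ∧ dz: 2*x
Step 2: Apply d again to each 2-form coefficient. The only possible 3-form in R^3 is dx ∧ dy ∧ dz, with coefficient
  ∂(coeff of dy∧dz)/∂x - ∂(coeff of dx∧dz)/∂y + ∂(coeff of dx∧dy)/∂z
  = ∂/∂x (2*x) - ∂/∂y (x - y - 6*z) + ∂/∂z (1 - 3*z).
Each of these terms simplifies to sums of mixed partials that cancel in pairs. The result is 0 (by equality of mixed partials for smooth functions — Schwarz / Clairaut).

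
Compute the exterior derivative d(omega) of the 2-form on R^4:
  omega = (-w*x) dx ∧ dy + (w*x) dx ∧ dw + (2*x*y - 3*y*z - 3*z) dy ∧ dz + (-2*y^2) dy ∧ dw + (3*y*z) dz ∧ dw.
d(omega) = (-x) dx ∧ dy ∧ dw + (2*y) dx ∧ dy ∧ dz + (3*z) dy ∧ dz ∧ dw

For a 2-form omega = sum_{i<j} g_{ij} dx_i ∧ dx_j, the exterior derivative is
  d(omega) = sum_{i<j} d(g_{ij}) ∧ dx_i ∧ dx_j = sum_{i<j, k} (∂g_{ij}/∂x_k) dx_k ∧ dx_i ∧ dx_j.
Expand each term, using dx_k ∧ dx_i ∧ dx_j = sgn(permutation) dx_{(a)} ∧ dx_{(b)} ∧ dx_{(c)} with (a < b < c) sorted:
  d(-w*x) includes (∂/∂w)(-w*x) dw = (-x) dw, which multiplied by dx ∧ dy gives (-x) dx ∧ dy ∧ dw
  d(2*x*y - 3*y*z - 3*z) includes (∂/∂x)(2*x*y - 3*y*z - 3*z) dx = (2*y) dx, which multiplied by dy ∧ dz gives (2*y) dx ∧ dy ∧ dz
  d(3*y*z) includes (∂/∂y)(3*y*z) dy = (3*z) dy, which multiplied by dz ∧ dw gives (3*z) dy ∧ dz ∧ dw
Collecting like 3-forms: d(omega) = (-x) dx ∧ dy ∧ dw + (2*y) dx ∧ dy ∧ dz + (3*z) dy ∧ dz ∧ dw.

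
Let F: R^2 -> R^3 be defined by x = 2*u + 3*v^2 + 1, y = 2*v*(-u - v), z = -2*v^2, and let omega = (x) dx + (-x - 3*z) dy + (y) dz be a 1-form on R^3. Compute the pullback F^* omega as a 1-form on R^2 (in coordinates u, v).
F^* omega = (4*u*v + 4*u - 6*v^3 + 6*v^2 + 2*v + 2) du + (4*u^2 + 2*u*v^2 + 20*u*v + 2*u + 14*v^3 + 10*v) dv

Using F^*(f dg) = (f ∘ F) d(g ∘ F), substitute each coordinate x_i by F_i(u, v) in f_i, and replace dx_i by d F_i = (∂F_i/∂u) du + (∂F_i/∂v) dv.
  For the x component: f_1(F) = 2*u + 3*v^2 + 1; d F_1 = (2) du + (6*v) dv
  For the y component: f_2(F) = -2*u + 3*v^2 - 1; d F_2 = (-2*v) du + (-2*u - 4*v) dv
  For the z component: f_3(F) = 2*v*(-u - v); d F_3 = (0) du + (-4*v) dv
Combining and collecting du, dv coefficients:
  coeff of du: 4*u*v + 4*u - 6*v^3 + 6*v^2 + 2*v + 2
  coeff of dv: 4*u^2 + 2*u*v^2 + 20*u*v + 2*u + 14*v^3 + 10*v
F^* omega = (4*u*v + 4*u - 6*v^3 + 6*v^2 + 2*v + 2) du + (4*u^2 + 2*u*v^2 + 20*u*v + 2*u + 14*v^3 + 10*v) dv.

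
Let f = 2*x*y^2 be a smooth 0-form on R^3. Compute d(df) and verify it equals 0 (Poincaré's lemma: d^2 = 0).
d(df) = 0

Step 1: df = sum_i (∂f/∂x_i) dx_i = (2*y^2) dx + (4*x*y) dy + (0) dz.
Step 2: Apply d again. Using the 1-form formula, the coefficient of dx ∧ dy in d(df) is ∂^2 f/∂x ∂y - ∂^2 f/∂y ∂x = (4*y) - (4*y) = 0 (equality of mixed partials for smooth f).
Similarly for dx ∧ dz and dy ∧ dz — all coefficients vanish. So d(df) = 0.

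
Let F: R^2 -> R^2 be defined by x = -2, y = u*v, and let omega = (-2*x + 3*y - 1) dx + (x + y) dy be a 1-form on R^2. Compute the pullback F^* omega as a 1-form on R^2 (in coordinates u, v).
F^* omega = (v*(u*v - 2)) du + (u*(u*v - 2)) dv

Using F^*(f dg) = (f ∘ F) d(g ∘ F), substitute each coordinate x_i by F_i(u, v) in f_i, and replace dx_i by d F_i = (∂F_i/∂u) du + (∂F_i/∂v) dv.
  For the x component: f_1(F) = 3*u*v + 3; d F_1 = (0) du + (0) dv
  For the y component: f_2(F) = u*v - 2; d F_2 = (v) du + (u) dv
Combining and collecting du, dv coefficients:
  coeff of du: v*(u*v - 2)
  coeff of dv: u*(u*v - 2)
F^* omega = (v*(u*v - 2)) du + (u*(u*v - 2)) dv.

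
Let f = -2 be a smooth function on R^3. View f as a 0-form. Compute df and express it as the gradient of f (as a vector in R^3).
df = (0) dx + (0) dy + (0) dz; grad f = (0, 0, 0)

For a 0-form f, d f = (∂f/∂x) dx + (∂f/∂y) dy + (∂f/∂z) dz. The components of the vector representation are exactly the entries of grad f in Cartesian coordinates:
  ∂f/∂x = 0
  ∂f/∂y = 0
  ∂f/∂z = 0.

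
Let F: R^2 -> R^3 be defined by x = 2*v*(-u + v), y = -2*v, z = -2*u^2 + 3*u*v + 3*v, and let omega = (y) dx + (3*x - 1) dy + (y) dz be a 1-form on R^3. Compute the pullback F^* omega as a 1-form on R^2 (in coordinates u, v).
F^* omega = (2*v*(4*u - v)) du + (10*u*v - 20*v^2 - 6*v + 2) dv

Using F^*(f dg) = (f ∘ F) d(g ∘ F), substitute each coordinate x_i by F_i(u, v) in f_i, and replace dx_i by d F_i = (∂F_i/∂u) du + (∂F_i/∂v) dv.
  For the x component: f_1(F) = -2*v; d F_1 = (-2*v) du + (-2*u + 4*v) dv
  For the y component: f_2(F) = -6*u*v + 6*v^2 - 1; d F_2 = (0) du + (-2) dv
  For the z component: f_3(F) = -2*v; d F_3 = (-4*u + 3*v) du + (3*u + 3) dv
Combining and collecting du, dv coefficients:
  coeff of du: 2*v*(4*u - v)
  coeff of dv: 10*u*v - 20*v^2 - 6*v + 2
F^* omega = (2*v*(4*u - v)) du + (10*u*v - 20*v^2 - 6*v + 2) dv.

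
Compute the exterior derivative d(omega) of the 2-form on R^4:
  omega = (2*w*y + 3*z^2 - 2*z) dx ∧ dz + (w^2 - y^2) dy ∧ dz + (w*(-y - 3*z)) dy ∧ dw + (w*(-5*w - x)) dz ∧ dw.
d(omega) = (-2*w) dx ∧ dy ∧ dz + (-w + 2*y) dx ∧ dz ∧ dw + (5*w) dy ∧ dz ∧ dw

For a 2-form omega = sum_{i<j} g_{ij} dx_i ∧ dx_j, the exterior derivative is
  d(omega) = sum_{i<j} d(g_{ij}) ∧ dx_i ∧ dx_j = sum_{i<j, k} (∂g_{ij}/∂x_k) dx_k ∧ dx_i ∧ dx_j.
Expand each term, using dx_k ∧ dx_i ∧ dx_j = sgn(permutation) dx_{(a)} ∧ dx_{(b)} ∧ dx_{(c)} with (a < b < c) sorted:
  d(2*w*y + 3*z^2 - 2*z) includes (∂/∂y)(2*w*y + 3*z^2 - 2*z) dy = (2*w) dy, which multiplied by dx ∧ dz gives (-2*w) dx ∧ dy ∧ dz
  d(2*w*y + 3*z^2 - 2*z) includes (∂/∂w)(2*w*y + 3*z^2 - 2*z) dw = (2*y) dw, which multiplied by dx ∧ dz gives (2*y) dx ∧ dz ∧ dw
  d(w^2 - y^2) includes (∂/∂w)(w^2 - y^2) dw = (2*w) dw, which multiplied by dy ∧ dz gives (2*w) dy ∧ dz ∧ dw
  d(w*(-y - 3*z)) includes (∂/∂z)(w*(-y - 3*z)) dz = (-3*w) dz, which multiplied by dy ∧ dw gives (3*w) dy ∧ dz ∧ dw
  d(w*(-5*w - x)) includes (∂/∂x)(w*(-5*w - x)) dx = (-w) dx, which multiplied by dz ∧ dw gives (-w) dx ∧ dz ∧ dw
Collecting like 3-forms: d(omega) = (-2*w) dx ∧ dy ∧ dz + (-w + 2*y) dx ∧ dz ∧ dw + (5*w) dy ∧ dz ∧ dw.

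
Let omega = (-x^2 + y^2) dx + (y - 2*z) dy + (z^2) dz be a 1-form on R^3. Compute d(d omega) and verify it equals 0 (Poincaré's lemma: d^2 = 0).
d(d omega) = 0

Step 1: d omega = sum_{i<j} (∂f_j/∂x_i - ∂f_i/∂x_j) dx_i ∧ dx_j:
  coeff of dx ∧ dy: -2*y
  coeff of dx ∧ dz: 0
  coeff of dy ∧ dz: 2
Step 2: Apply d again to each 2-form coefficient. The only possible 3-form in R^3 is dx ∧ dy ∧ dz, with coefficient
  ∂(coeff of dy∧dz)/∂x - ∂(coeff of dx∧dz)/∂y + ∂(coeff of dx∧dy)/∂z
  = ∂/∂x (2) - ∂/∂y (0) + ∂/∂z (-2*y).
Each of these terms simplifies to sums of mixed partials that cancel in pairs. The result is 0 (by equality of mixed partials for smooth functions — Schwarz / Clairaut).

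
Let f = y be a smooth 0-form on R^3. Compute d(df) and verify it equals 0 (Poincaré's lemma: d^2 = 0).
d(df) = 0

Step 1: df = sum_i (∂f/∂x_i) dx_i = (0) dx + (1) dy + (0) dz.
Step 2: Apply d again. Using the 1-form formula, the coefficient of dx ∧ dy in d(df) is ∂^2 f/∂x ∂y - ∂^2 f/∂y ∂x = (0) - (0) = 0 (equality of mixed partials for smooth f).
Similarly for dx ∧ dz and dy ∧ dz — all coefficients vanish. So d(df) = 0.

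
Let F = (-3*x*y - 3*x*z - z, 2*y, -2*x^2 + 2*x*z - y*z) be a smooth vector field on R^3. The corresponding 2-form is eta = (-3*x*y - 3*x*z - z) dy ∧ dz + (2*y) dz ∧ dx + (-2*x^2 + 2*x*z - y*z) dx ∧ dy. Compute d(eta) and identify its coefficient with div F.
d(eta) = (2*x - 4*y - 3*z + 2) dx ∧ dy ∧ dz; div F = 2*x - 4*y - 3*z + 2

For a 2-form in R^3 of the form above, applying d gives a 3-form with coefficient ∂P/∂x + ∂Q/∂y + ∂R/∂z:
  ∂P/∂x = -3*y - 3*z
  ∂Q/∂y = 2
  ∂R/∂z = 2*x - y
Sum = 2*x - 4*y - 3*z + 2, which is exactly div F.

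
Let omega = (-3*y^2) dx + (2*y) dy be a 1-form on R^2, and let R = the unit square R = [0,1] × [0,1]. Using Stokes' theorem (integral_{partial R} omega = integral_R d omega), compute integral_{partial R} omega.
integral_(partial R) omega = 3

Stokes: integral_partial_R omega = integral_R d omega with d omega = (∂Q/∂x - ∂P/∂y) dx ∧ dy.
  ∂Q/∂x = 0
  ∂P/∂y = -6*y
  integrand = ∂Q/∂x - ∂P/∂y = 6*y.
Integrating over R: integral_0^1 integral_0^1 (6*y) dx dy = 3.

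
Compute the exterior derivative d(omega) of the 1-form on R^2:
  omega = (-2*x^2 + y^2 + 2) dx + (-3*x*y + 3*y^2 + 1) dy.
d(omega) = (-5*y) dx ∧ dy

For a 1-form omega = sum_i f_i dx_i, the exterior derivative is
  d(omega) = sum_{i < j} (∂f_j/∂x_i - ∂f_i/∂x_j) dx_i ∧ dx_j.
  coefficient of dx ∧ dy: ∂f_2/∂x - ∂f_1/∂y = ∂(-3*x*y + 3*y^2 + 1)/∂x - ∂(-2*x^2 + y^2 + 2)/∂y = -5*y
Assembling: d(omega) = (-5*y) dx ∧ dy.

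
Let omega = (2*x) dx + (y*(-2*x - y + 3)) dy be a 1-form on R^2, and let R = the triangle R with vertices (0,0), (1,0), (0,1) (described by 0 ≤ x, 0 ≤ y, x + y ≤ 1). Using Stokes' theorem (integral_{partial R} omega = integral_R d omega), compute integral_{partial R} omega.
integral_(partial R) omega = -1/3

Stokes: integral_partial_R omega = integral_R d omega with d omega = (∂Q/∂x - ∂P/∂y) dx ∧ dy.
  ∂Q/∂x = -2*y
  ∂P/∂y = 0
  integrand = ∂Q/∂x - ∂P/∂y = -2*y.
Integrating over R: integral_0^1 integral_0^{1-x} (-2*y) dy dx = -1/3.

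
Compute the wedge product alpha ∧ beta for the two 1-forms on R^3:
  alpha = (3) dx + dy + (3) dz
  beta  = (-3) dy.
alpha ∧ beta = (-9) dx ∧ dy + (9) dy ∧ dz

Distribute the wedge, using dx_i ∧ dx_j = -dx_j ∧ dx_i and dx_i ∧ dx_i = 0. For each pair (i, j) with i < j, the coefficient of dx_i ∧ dx_j in alpha ∧ beta is (alpha_i * beta_j - alpha_j * beta_i). Collecting: alpha ∧ beta = (-9) dx ∧ dy + (9) dy ∧ dz.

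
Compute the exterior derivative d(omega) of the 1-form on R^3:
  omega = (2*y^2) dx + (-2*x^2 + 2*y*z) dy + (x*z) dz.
d(omega) = (-4*x - 4*y) dx ∧ dy + (z) dx ∧ dz + (-2*y) dy ∧ dz

For a 1-form omega = sum_i f_i dx_i, the exterior derivative is
  d(omega) = sum_{i < j} (∂f_j/∂x_i - ∂f_i/∂x_j) dx_i ∧ dx_j.
  coefficient of dx ∧ dy: ∂f_2/∂x - ∂f_1/∂y = ∂(-2*x^2 + 2*y*z)/∂x - ∂(2*y^2)/∂y = -4*x - 4*y
  coefficient of dx ∧ dz: ∂f_3/∂x - ∂f_1/∂z = ∂(x*z)/∂x - ∂(2*y^2)/∂z = z
  coefficient of dy ∧ dz: ∂f_3/∂y - ∂f_2/∂z = ∂(x*z)/∂y - ∂(-2*x^2 + 2*y*z)/∂z = -2*y
Assembling: d(omega) = (-4*x - 4*y) dx ∧ dy + (z) dx ∧ dz + (-2*y) dy ∧ dz.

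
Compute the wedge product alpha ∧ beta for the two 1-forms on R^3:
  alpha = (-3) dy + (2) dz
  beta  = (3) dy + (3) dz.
alpha ∧ beta = (-15) dy ∧ dz

Distribute the wedge, using dx_i ∧ dx_j = -dx_j ∧ dx_i and dx_i ∧ dx_i = 0. For each pair (i, j) with i < j, the coefficient of dx_i ∧ dx_j in alpha ∧ beta is (alpha_i * beta_j - alpha_j * beta_i). Collecting: alpha ∧ beta = (-15) dy ∧ dz.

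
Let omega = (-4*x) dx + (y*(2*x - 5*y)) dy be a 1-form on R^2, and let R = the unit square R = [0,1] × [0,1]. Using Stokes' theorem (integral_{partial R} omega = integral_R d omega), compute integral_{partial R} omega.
integral_(partial R) omega = 1

Stokes: integral_partial_R omega = integral_R d omega with d omega = (∂Q/∂x - ∂P/∂y) dx ∧ dy.
  ∂Q/∂x = 2*y
  ∂P/∂y = 0
  integrand = ∂Q/∂x - ∂P/∂y = 2*y.
Integrating over R: integral_0^1 integral_0^1 (2*y) dx dy = 1.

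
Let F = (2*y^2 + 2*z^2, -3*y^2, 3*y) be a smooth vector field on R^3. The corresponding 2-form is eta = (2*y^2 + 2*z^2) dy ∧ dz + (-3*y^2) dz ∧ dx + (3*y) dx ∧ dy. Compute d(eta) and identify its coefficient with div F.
d(eta) = (-6*y) dx ∧ dy ∧ dz; div F = -6*y

For a 2-form in R^3 of the form above, applying d gives a 3-form with coefficient ∂P/∂x + ∂Q/∂y + ∂R/∂z:
  ∂P/∂x = 0
  ∂Q/∂y = -6*y
  ∂R/∂z = 0
Sum = -6*y, which is exactly div F.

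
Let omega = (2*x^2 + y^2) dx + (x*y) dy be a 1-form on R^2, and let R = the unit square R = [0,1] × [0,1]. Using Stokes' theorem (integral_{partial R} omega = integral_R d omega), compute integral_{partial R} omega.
integral_(partial R) omega = -1/2

Stokes: integral_partial_R omega = integral_R d omega with d omega = (∂Q/∂x - ∂P/∂y) dx ∧ dy.
  ∂Q/∂x = y
  ∂P/∂y = 2*y
  integrand = ∂Q/∂x - ∂P/∂y = -y.
Integrating over R: integral_0^1 integral_0^1 (-y) dx dy = -1/2.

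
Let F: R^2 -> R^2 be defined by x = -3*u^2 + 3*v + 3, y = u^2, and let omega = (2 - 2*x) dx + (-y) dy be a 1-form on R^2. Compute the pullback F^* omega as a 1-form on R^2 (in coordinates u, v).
F^* omega = (2*u*(-19*u^2 + 18*v + 12)) du + (18*u^2 - 18*v - 12) dv

Using F^*(f dg) = (f ∘ F) d(g ∘ F), substitute each coordinate x_i by F_i(u, v) in f_i, and replace dx_i by d F_i = (∂F_i/∂u) du + (∂F_i/∂v) dv.
  For the x component: f_1(F) = 6*u^2 - 6*v - 4; d F_1 = (-6*u) du + (3) dv
  For the y component: f_2(F) = -u^2; d F_2 = (2*u) du + (0) dv
Combining and collecting du, dv coefficients:
  coeff of du: 2*u*(-19*u^2 + 18*v + 12)
  coeff of dv: 18*u^2 - 18*v - 12
F^* omega = (2*u*(-19*u^2 + 18*v + 12)) du + (18*u^2 - 18*v - 12) dv.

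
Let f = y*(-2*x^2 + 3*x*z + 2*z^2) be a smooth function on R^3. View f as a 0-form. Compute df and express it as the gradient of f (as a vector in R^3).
df = (y*(-4*x + 3*z)) dx + (-2*x^2 + 3*x*z + 2*z^2) dy + (y*(3*x + 4*z)) dz; grad f = (y*(-4*x + 3*z), -2*x^2 + 3*x*z + 2*z^2, y*(3*x + 4*z))

For a 0-form f, d f = (∂f/∂x) dx + (∂f/∂y) dy + (∂f/∂z) dz. The components of the vector representation are exactly the entries of grad f in Cartesian coordinates:
  ∂f/∂x = y*(-4*x + 3*z)
  ∂f/∂y = -2*x^2 + 3*x*z + 2*z^2
  ∂f/∂z = y*(3*x + 4*z).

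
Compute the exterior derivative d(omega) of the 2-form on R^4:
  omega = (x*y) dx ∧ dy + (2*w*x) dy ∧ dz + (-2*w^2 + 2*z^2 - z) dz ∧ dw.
d(omega) = (2*w) dx ∧ dy ∧ dz + (2*x) dy ∧ dz ∧ dw

For a 2-form omega = sum_{i<j} g_{ij} dx_i ∧ dx_j, the exterior derivative is
  d(omega) = sum_{i<j} d(g_{ij}) ∧ dx_i ∧ dx_j = sum_{i<j, k} (∂g_{ij}/∂x_k) dx_k ∧ dx_i ∧ dx_j.
Expand each term, using dx_k ∧ dx_i ∧ dx_j = sgn(permutation) dx_{(a)} ∧ dx_{(b)} ∧ dx_{(c)} with (a < b < c) sorted:
  d(2*w*x) includes (∂/∂x)(2*w*x) dx = (2*w) dx, which multiplied by dy ∧ dz gives (2*w) dx ∧ dy ∧ dz
  d(2*w*x) includes (∂/∂w)(2*w*x) dw = (2*x) dw, which multiplied by dy ∧ dz gives (2*x) dy ∧ dz ∧ dw
Collecting like 3-forms: d(omega) = (2*w) dx ∧ dy ∧ dz + (2*x) dy ∧ dz ∧ dw.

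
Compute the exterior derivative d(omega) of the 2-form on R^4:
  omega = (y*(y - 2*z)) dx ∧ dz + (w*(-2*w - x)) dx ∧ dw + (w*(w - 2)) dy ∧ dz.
d(omega) = (-2*y + 2*z) dx ∧ dy ∧ dz + (2*w - 2) dy ∧ dz ∧ dw

For a 2-form omega = sum_{i<j} g_{ij} dx_i ∧ dx_j, the exterior derivative is
  d(omega) = sum_{i<j} d(g_{ij}) ∧ dx_i ∧ dx_j = sum_{i<j, k} (∂g_{ij}/∂x_k) dx_k ∧ dx_i ∧ dx_j.
Expand each term, using dx_k ∧ dx_i ∧ dx_j = sgn(permutation) dx_{(a)} ∧ dx_{(b)} ∧ dx_{(c)} with (a < b < c) sorted:
  d(y*(y - 2*z)) includes (∂/∂y)(y*(y - 2*z)) dy = (2*y - 2*z) dy, which multiplied by dx ∧ dz gives (-2*y + 2*z) dx ∧ dy ∧ dz
  d(w*(w - 2)) includes (∂/∂w)(w*(w - 2)) dw = (2*w - 2) dw, which multiplied by dy ∧ dz gives (2*w - 2) dy ∧ dz ∧ dw
Collecting like 3-forms: d(omega) = (-2*y + 2*z) dx ∧ dy ∧ dz + (2*w - 2) dy ∧ dz ∧ dw.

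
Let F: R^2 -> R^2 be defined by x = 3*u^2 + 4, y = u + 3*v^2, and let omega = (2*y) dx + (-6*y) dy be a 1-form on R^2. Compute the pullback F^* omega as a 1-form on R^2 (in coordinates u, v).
F^* omega = (12*u^2 + 36*u*v^2 - 6*u - 18*v^2) du + (36*v*(-u - 3*v^2)) dv

Using F^*(f dg) = (f ∘ F) d(g ∘ F), substitute each coordinate x_i by F_i(u, v) in f_i, and replace dx_i by d F_i = (∂F_i/∂u) du + (∂F_i/∂v) dv.
  For the x component: f_1(F) = 2*u + 6*v^2; d F_1 = (6*u) du + (0) dv
  For the y component: f_2(F) = -6*u - 18*v^2; d F_2 = (1) du + (6*v) dv
Combining and collecting du, dv coefficients:
  coeff of du: 12*u^2 + 36*u*v^2 - 6*u - 18*v^2
  coeff of dv: 36*v*(-u - 3*v^2)
F^* omega = (12*u^2 + 36*u*v^2 - 6*u - 18*v^2) du + (36*v*(-u - 3*v^2)) dv.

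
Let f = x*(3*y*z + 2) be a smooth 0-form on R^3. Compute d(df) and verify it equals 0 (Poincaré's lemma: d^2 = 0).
d(df) = 0

Step 1: df = sum_i (∂f/∂x_i) dx_i = (3*y*z + 2) dx + (3*x*z) dy + (3*x*y) dz.
Step 2: Apply d again. Using the 1-form formula, the coefficient of dx ∧ dy in d(df) is ∂^2 f/∂x ∂y - ∂^2 f/∂y ∂x = (3*z) - (3*z) = 0 (equality of mixed partials for smooth f).
Similarly for dx ∧ dz and dy ∧ dz — all coefficients vanish. So d(df) = 0.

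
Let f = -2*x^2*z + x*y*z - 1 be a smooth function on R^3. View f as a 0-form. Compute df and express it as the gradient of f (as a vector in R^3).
df = (z*(-4*x + y)) dx + (x*z) dy + (x*(-2*x + y)) dz; grad f = (z*(-4*x + y), x*z, x*(-2*x + y))

For a 0-form f, d f = (∂f/∂x) dx + (∂f/∂y) dy + (∂f/∂z) dz. The components of the vector representation are exactly the entries of grad f in Cartesian coordinates:
  ∂f/∂x = z*(-4*x + y)
  ∂f/∂y = x*z
  ∂f/∂z = x*(-2*x + y).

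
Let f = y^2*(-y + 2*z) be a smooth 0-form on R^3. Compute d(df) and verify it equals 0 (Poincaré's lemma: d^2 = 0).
d(df) = 0

Step 1: df = sum_i (∂f/∂x_i) dx_i = (0) dx + (y*(-3*y + 4*z)) dy + (2*y^2) dz.
Step 2: Apply d again. Using the 1-form formula, the coefficient of dx ∧ dy in d(df) is ∂^2 f/∂x ∂y - ∂^2 f/∂y ∂x = (0) - (0) = 0 (equality of mixed partials for smooth f).
Similarly for dx ∧ dz and dy ∧ dz — all coefficients vanish. So d(df) = 0.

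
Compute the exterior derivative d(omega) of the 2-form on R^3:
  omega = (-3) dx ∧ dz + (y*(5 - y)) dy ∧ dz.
d(omega) = 0

For a 2-form omega = sum_{i<j} g_{ij} dx_i ∧ dx_j, the exterior derivative is
  d(omega) = sum_{i<j} d(g_{ij}) ∧ dx_i ∧ dx_j = sum_{i<j, k} (∂g_{ij}/∂x_k) dx_k ∧ dx_i ∧ dx_j.
Expand each term, using dx_k ∧ dx_i ∧ dx_j = sgn(permutation) dx_{(a)} ∧ dx_{(b)} ∧ dx_{(c)} with (a < b < c) sorted:

Collecting like 3-forms: d(omega) = 0.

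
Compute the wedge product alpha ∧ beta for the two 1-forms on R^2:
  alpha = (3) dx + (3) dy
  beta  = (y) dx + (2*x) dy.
alpha ∧ beta = (6*x - 3*y) dx ∧ dy

Distribute the wedge, using dx_i ∧ dx_j = -dx_j ∧ dx_i and dx_i ∧ dx_i = 0. For each pair (i, j) with i < j, the coefficient of dx_i ∧ dx_j in alpha ∧ beta is (alpha_i * beta_j - alpha_j * beta_i). Collecting: alpha ∧ beta = (6*x - 3*y) dx ∧ dy.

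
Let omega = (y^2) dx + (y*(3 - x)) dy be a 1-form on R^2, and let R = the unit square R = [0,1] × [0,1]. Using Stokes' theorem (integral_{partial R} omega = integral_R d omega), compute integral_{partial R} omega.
integral_(partial R) omega = -3/2

Stokes: integral_partial_R omega = integral_R d omega with d omega = (∂Q/∂x - ∂P/∂y) dx ∧ dy.
  ∂Q/∂x = -y
  ∂P/∂y = 2*y
  integrand = ∂Q/∂x - ∂P/∂y = -3*y.
Integrating over R: integral_0^1 integral_0^1 (-3*y) dx dy = -3/2.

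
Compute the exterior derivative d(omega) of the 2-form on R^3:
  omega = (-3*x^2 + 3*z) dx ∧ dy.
d(omega) = (3) dx ∧ dy ∧ dz

For a 2-form omega = sum_{i<j} g_{ij} dx_i ∧ dx_j, the exterior derivative is
  d(omega) = sum_{i<j} d(g_{ij}) ∧ dx_i ∧ dx_j = sum_{i<j, k} (∂g_{ij}/∂x_k) dx_k ∧ dx_i ∧ dx_j.
Expand each term, using dx_k ∧ dx_i ∧ dx_j = sgn(permutation) dx_{(a)} ∧ dx_{(b)} ∧ dx_{(c)} with (a < b < c) sorted:
  d(-3*x^2 + 3*z) includes (∂/∂z)(-3*x^2 + 3*z) dz = (3) dz, which multiplied by dx ∧ dy gives (3) dx ∧ dy ∧ dz
Collecting like 3-forms: d(omega) = (3) dx ∧ dy ∧ dz.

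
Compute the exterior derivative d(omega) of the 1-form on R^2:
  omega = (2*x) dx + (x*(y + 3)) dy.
d(omega) = (y + 3) dx ∧ dy

For a 1-form omega = sum_i f_i dx_i, the exterior derivative is
  d(omega) = sum_{i < j} (∂f_j/∂x_i - ∂f_i/∂x_j) dx_i ∧ dx_j.
  coefficient of dx ∧ dy: ∂f_2/∂x - ∂f_1/∂y = ∂(x*(y + 3))/∂x - ∂(2*x)/∂y = y + 3
Assembling: d(omega) = (y + 3) dx ∧ dy.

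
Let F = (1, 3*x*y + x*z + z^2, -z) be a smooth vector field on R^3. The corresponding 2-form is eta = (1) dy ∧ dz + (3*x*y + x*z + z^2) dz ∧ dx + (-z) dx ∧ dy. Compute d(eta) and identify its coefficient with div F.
d(eta) = (3*x - 1) dx ∧ dy ∧ dz; div F = 3*x - 1

For a 2-form in R^3 of the form above, applying d gives a 3-form with coefficient ∂P/∂x + ∂Q/∂y + ∂R/∂z:
  ∂P/∂x = 0
  ∂Q/∂y = 3*x
  ∂R/∂z = -1
Sum = 3*x - 1, which is exactly div F.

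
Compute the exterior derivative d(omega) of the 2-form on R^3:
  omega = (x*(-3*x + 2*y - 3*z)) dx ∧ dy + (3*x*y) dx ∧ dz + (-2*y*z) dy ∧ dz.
d(omega) = (-6*x) dx ∧ dy ∧ dz

For a 2-form omega = sum_{i<j} g_{ij} dx_i ∧ dx_j, the exterior derivative is
  d(omega) = sum_{i<j} d(g_{ij}) ∧ dx_i ∧ dx_j = sum_{i<j, k} (∂g_{ij}/∂x_k) dx_k ∧ dx_i ∧ dx_j.
Expand each term, using dx_k ∧ dx_i ∧ dx_j = sgn(permutation) dx_{(a)} ∧ dx_{(b)} ∧ dx_{(c)} with (a < b < c) sorted:
  d(x*(-3*x + 2*y - 3*z)) includes (∂/∂z)(x*(-3*x + 2*y - 3*z)) dz = (-3*x) dz, which multiplied by dx ∧ dy gives (-3*x) dx ∧ dy ∧ dz
  d(3*x*y) includes (∂/∂y)(3*x*y) dy = (3*x) dy, which multiplied by dx ∧ dz gives (-3*x) dx ∧ dy ∧ dz
Collecting like 3-forms: d(omega) = (-6*x) dx ∧ dy ∧ dz.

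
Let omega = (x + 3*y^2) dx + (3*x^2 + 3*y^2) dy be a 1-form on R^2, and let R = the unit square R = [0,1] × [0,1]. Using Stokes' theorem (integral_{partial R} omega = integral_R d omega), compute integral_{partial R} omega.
integral_(partial R) omega = 0

Stokes: integral_partial_R omega = integral_R d omega with d omega = (∂Q/∂x - ∂P/∂y) dx ∧ dy.
  ∂Q/∂x = 6*x
  ∂P/∂y = 6*y
  integrand = ∂Q/∂x - ∂P/∂y = 6*x - 6*y.
Integrating over R: integral_0^1 integral_0^1 (6*x - 6*y) dx dy = 0.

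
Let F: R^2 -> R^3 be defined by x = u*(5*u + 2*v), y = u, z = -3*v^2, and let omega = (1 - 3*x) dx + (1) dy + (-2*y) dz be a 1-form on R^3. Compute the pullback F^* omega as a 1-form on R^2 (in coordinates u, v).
F^* omega = (-150*u^3 - 90*u^2*v - 12*u*v^2 + 10*u + 2*v + 1) du + (2*u*(-15*u^2 - 6*u*v + 6*v + 1)) dv

Using F^*(f dg) = (f ∘ F) d(g ∘ F), substitute each coordinate x_i by F_i(u, v) in f_i, and replace dx_i by d F_i = (∂F_i/∂u) du + (∂F_i/∂v) dv.
  For the x component: f_1(F) = -15*u^2 - 6*u*v + 1; d F_1 = (10*u + 2*v) du + (2*u) dv
  For the y component: f_2(F) = 1; d F_2 = (1) du + (0) dv
  For the z component: f_3(F) = -2*u; d F_3 = (0) du + (-6*v) dv
Combining and collecting du, dv coefficients:
  coeff of du: -150*u^3 - 90*u^2*v - 12*u*v^2 + 10*u + 2*v + 1
  coeff of dv: 2*u*(-15*u^2 - 6*u*v + 6*v + 1)
F^* omega = (-150*u^3 - 90*u^2*v - 12*u*v^2 + 10*u + 2*v + 1) du + (2*u*(-15*u^2 - 6*u*v + 6*v + 1)) dv.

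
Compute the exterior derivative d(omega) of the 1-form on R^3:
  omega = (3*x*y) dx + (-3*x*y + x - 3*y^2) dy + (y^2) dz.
d(omega) = (-3*x - 3*y + 1) dx ∧ dy + (2*y) dy ∧ dz

For a 1-form omega = sum_i f_i dx_i, the exterior derivative is
  d(omega) = sum_{i < j} (∂f_j/∂x_i - ∂f_i/∂x_j) dx_i ∧ dx_j.
  coefficient of dx ∧ dy: ∂f_2/∂x - ∂f_1/∂y = ∂(-3*x*y + x - 3*y^2)/∂x - ∂(3*x*y)/∂y = -3*x - 3*y + 1
  coefficient of dy ∧ dz: ∂f_3/∂y - ∂f_2/∂z = ∂(y^2)/∂y - ∂(-3*x*y + x - 3*y^2)/∂z = 2*y
Assembling: d(omega) = (-3*x - 3*y + 1) dx ∧ dy + (2*y) dy ∧ dz.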